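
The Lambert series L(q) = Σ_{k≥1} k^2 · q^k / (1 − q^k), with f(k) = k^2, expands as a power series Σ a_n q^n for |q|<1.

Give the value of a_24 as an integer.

[q^24] f(1)=1,f(2)=4,f(3)=9,f(4)=16,f(6)=36,f(8)=64,f(12)=144,f(24)=576 ⇒ 850

a_24 = 850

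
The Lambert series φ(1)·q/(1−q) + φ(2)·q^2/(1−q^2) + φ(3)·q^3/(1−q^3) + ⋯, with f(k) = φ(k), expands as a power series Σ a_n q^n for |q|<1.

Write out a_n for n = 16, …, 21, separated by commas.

[q^16] φ(16)=8,φ(8)=4,φ(4)=2,φ(2)=1,φ(1)=1 ⇒ 16
[q^17] φ(1)=1,φ(17)=16 ⇒ 17
q^18  k|18↦φ(k): 1:1 2:1 3:2 6:2 9:6 18:6  a_18=18
[q^19] φ(19)=18,φ(1)=1 ⇒ 19
q^20  k|20↦φ(k): 1:1 2:1 4:2 5:4 10:4 20:8  a_20=20
n=21: 21·1 7·3 3·7 1·21  φ→[12+6+2+1]=21

16, 17, 18, 19, 20, 21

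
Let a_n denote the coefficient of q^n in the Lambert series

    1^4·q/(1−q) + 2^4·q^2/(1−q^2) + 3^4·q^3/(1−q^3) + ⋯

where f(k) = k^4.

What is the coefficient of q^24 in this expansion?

a_24 = 358258

[q^24] f(24)=331776,f(12)=20736,f(8)=4096,f(6)=1296,f(4)=256,f(3)=81,f(2)=16,f(1)=1 ⇒ 358258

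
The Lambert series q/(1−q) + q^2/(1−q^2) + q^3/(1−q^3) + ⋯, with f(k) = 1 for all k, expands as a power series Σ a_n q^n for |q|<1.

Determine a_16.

a_16 = 5

q^16  k|16↦f(k): 1:1 2:1 4:1 8:1 16:1  a_16=5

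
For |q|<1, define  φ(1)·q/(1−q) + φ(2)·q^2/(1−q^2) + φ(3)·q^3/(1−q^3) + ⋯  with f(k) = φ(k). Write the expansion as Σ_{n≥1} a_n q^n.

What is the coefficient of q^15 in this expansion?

[q^15] φ(15)=8,φ(5)=4,φ(3)=2,φ(1)=1 ⇒ 15

a_15 = 15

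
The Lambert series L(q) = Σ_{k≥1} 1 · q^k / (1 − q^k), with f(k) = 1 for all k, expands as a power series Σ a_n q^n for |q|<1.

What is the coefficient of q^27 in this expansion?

a_27 = 4

d|27:{1,3,9,27}  Σf=1+1+1+1=4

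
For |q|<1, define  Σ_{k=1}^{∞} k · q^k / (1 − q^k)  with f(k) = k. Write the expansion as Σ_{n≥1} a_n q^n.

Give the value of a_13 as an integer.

d|13:{1,13}  Σf=1+13=14

a_13 = 14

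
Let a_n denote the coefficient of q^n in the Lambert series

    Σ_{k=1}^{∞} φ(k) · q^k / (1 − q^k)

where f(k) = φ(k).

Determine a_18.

q^18  k|18↦φ(k): 18:6 9:6 6:2 3:2 2:1 1:1  a_18=18

a_18 = 18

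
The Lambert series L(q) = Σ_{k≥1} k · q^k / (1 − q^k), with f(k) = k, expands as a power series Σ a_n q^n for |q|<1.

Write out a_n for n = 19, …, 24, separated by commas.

q^19  k|19↦f(k): 1:1 19:19  a_19=20
d|20:{1,2,4,5,10,20}  Σf=1+2+4+5+10+20=42
[q^21] f(21)=21,f(7)=7,f(3)=3,f(1)=1 ⇒ 32
d|22:{1,2,11,22}  Σf=1+2+11+22=36
q^23  k|23↦f(k): 1:1 23:23  a_23=24
d|24:{1,2,3,4,6,8,12,24}  Σf=1+2+3+4+6+8+12+24=60

20, 42, 32, 36, 24, 60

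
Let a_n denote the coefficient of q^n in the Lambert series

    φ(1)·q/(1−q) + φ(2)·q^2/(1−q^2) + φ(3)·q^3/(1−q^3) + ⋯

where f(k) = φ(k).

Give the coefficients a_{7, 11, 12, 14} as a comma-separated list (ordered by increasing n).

q^7  k|7↦φ(k): 1:1 7:6  a_7=7
[q^11] φ(11)=10,φ(1)=1 ⇒ 11
n=12: 12·1 6·2 4·3 3·4 2·6 1·12  φ→[4+2+2+2+1+1]=12
n=14: 14·1 7·2 2·7 1·14  φ→[6+6+1+1]=14

7, 11, 12, 14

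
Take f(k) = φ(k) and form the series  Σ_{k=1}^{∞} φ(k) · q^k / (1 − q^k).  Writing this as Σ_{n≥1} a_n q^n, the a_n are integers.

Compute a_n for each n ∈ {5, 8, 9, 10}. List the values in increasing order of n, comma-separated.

n=5: 1·5 5·1  φ→[1+4]=5
d|8:{8,4,2,1}  Σφ=4+2+1+1=8
q^9  k|9↦φ(k): 9:6 3:2 1:1  a_9=9
d|10:{10,5,2,1}  Σφ=4+4+1+1=10

5, 8, 9, 10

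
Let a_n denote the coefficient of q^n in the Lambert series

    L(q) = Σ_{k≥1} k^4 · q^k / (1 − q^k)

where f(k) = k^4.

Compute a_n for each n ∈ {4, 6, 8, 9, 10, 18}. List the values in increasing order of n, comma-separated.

d|4:{1,2,4}  Σf=1+16+256=273
d|6:{1,2,3,6}  Σf=1+16+81+1296=1394
q^8  k|8↦f(k): 1:1 2:16 4:256 8:4096  a_8=4369
n=9: 1·9 3·3 9·1  f→[1+81+6561]=6643
n=10: 1·10 2·5 5·2 10·1  f→[1+16+625+10000]=10642
q^18  k|18↦f(k): 1:1 2:16 3:81 6:1296 9:6561 18:104976  a_18=112931

273, 1394, 4369, 6643, 10642, 112931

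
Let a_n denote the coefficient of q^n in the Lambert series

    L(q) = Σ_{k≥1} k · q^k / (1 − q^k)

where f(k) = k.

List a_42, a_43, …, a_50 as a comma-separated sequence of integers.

96, 44, 84, 78, 72, 48, 124, 57, 93

q^42  k|42↦f(k): 1:1 2:2 3:3 6:6 7:7 14:14 21:21 42:42  a_42=96
q^43  k|43↦f(k): 43:43 1:1  a_43=44
q^44  k|44↦f(k): 44:44 22:22 11:11 4:4 2:2 1:1  a_44=84
q^45  k|45↦f(k): 45:45 15:15 9:9 5:5 3:3 1:1  a_45=78
d|46:{1,2,23,46}  Σf=1+2+23+46=72
n=47: 1·47 47·1  f→[1+47]=48
d|48:{48,24,16,12,8,6,4,3,2,1}  Σf=48+24+16+12+8+6+4+3+2+1=124
n=49: 1·49 7·7 49·1  f→[1+7+49]=57
d|50:{1,2,5,10,25,50}  Σf=1+2+5+10+25+50=93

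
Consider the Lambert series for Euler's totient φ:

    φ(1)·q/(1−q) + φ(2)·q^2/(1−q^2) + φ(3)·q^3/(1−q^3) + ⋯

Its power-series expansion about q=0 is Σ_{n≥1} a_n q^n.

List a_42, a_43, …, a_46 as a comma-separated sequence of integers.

[q^42] φ(42)=12,φ(21)=12,φ(14)=6,φ(7)=6,φ(6)=2,φ(3)=2,φ(2)=1,φ(1)=1 ⇒ 42
q^43  k|43↦φ(k): 43:42 1:1  a_43=43
[q^44] φ(44)=20,φ(22)=10,φ(11)=10,φ(4)=2,φ(2)=1,φ(1)=1 ⇒ 44
q^45  k|45↦φ(k): 1:1 3:2 5:4 9:6 15:8 45:24  a_45=45
n=46: 1·46 2·23 23·2 46·1  φ→[1+1+22+22]=46

42, 43, 44, 45, 46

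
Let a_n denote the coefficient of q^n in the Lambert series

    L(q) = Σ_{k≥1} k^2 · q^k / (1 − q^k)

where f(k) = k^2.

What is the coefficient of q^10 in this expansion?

a_10 = 130

q^10  k|10↦f(k): 1:1 2:4 5:25 10:100  a_10=130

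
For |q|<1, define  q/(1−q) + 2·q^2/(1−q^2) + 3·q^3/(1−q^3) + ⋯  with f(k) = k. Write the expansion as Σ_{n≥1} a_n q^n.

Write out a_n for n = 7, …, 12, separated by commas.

[q^7] f(1)=1,f(7)=7 ⇒ 8
d|8:{1,2,4,8}  Σf=1+2+4+8=15
n=9: 9·1 3·3 1·9  f→[9+3+1]=13
n=10: 1·10 2·5 5·2 10·1  f→[1+2+5+10]=18
n=11: 1·11 11·1  f→[1+11]=12
n=12: 12·1 6·2 4·3 3·4 2·6 1·12  f→[12+6+4+3+2+1]=28

8, 15, 13, 18, 12, 28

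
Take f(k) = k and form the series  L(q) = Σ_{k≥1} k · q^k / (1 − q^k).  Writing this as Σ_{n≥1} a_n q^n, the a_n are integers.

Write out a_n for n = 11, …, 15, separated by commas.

q^11  k|11↦f(k): 1:1 11:11  a_11=12
n=12: 1·12 2·6 3·4 4·3 6·2 12·1  f→[1+2+3+4+6+12]=28
q^13  k|13↦f(k): 1:1 13:13  a_13=14
q^14  k|14↦f(k): 14:14 7:7 2:2 1:1  a_14=24
n=15: 15·1 5·3 3·5 1·15  f→[15+5+3+1]=24

12, 28, 14, 24, 24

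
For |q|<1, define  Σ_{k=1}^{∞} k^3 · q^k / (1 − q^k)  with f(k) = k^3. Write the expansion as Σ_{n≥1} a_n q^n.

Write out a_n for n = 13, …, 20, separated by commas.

2198, 3096, 3528, 4681, 4914, 6813, 6860, 9198

[q^13] f(13)=2197,f(1)=1 ⇒ 2198
d|14:{14,7,2,1}  Σf=2744+343+8+1=3096
n=15: 15·1 5·3 3·5 1·15  f→[3375+125+27+1]=3528
[q^16] f(1)=1,f(2)=8,f(4)=64,f(8)=512,f(16)=4096 ⇒ 4681
d|17:{1,17}  Σf=1+4913=4914
n=18: 18·1 9·2 6·3 3·6 2·9 1·18  f→[5832+729+216+27+8+1]=6813
[q^19] f(1)=1,f(19)=6859 ⇒ 6860
d|20:{1,2,4,5,10,20}  Σf=1+8+64+125+1000+8000=9198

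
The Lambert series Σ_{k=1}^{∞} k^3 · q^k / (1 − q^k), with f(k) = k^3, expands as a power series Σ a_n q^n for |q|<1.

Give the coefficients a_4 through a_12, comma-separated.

73, 126, 252, 344, 585, 757, 1134, 1332, 2044

d|4:{4,2,1}  Σf=64+8+1=73
q^5  k|5↦f(k): 5:125 1:1  a_5=126
[q^6] f(6)=216,f(3)=27,f(2)=8,f(1)=1 ⇒ 252
n=7: 1·7 7·1  f→[1+343]=344
[q^8] f(1)=1,f(2)=8,f(4)=64,f(8)=512 ⇒ 585
d|9:{9,3,1}  Σf=729+27+1=757
n=10: 1·10 2·5 5·2 10·1  f→[1+8+125+1000]=1134
[q^11] f(1)=1,f(11)=1331 ⇒ 1332
[q^12] f(12)=1728,f(6)=216,f(4)=64,f(3)=27,f(2)=8,f(1)=1 ⇒ 2044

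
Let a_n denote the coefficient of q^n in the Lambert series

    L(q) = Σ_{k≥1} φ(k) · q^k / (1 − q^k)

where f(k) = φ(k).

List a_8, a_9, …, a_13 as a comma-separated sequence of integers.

d|8:{8,4,2,1}  Σφ=4+2+1+1=8
[q^9] φ(9)=6,φ(3)=2,φ(1)=1 ⇒ 9
q^10  k|10↦φ(k): 1:1 2:1 5:4 10:4  a_10=10
q^11  k|11↦φ(k): 11:10 1:1  a_11=11
[q^12] φ(12)=4,φ(6)=2,φ(4)=2,φ(3)=2,φ(2)=1,φ(1)=1 ⇒ 12
q^13  k|13↦φ(k): 13:12 1:1  a_13=13

8, 9, 10, 11, 12, 13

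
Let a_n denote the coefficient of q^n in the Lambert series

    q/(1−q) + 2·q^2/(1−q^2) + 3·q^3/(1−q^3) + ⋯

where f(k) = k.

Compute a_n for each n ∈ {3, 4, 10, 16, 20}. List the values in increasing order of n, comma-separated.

4, 7, 18, 31, 42

d|3:{1,3}  Σf=1+3=4
q^4  k|4↦f(k): 1:1 2:2 4:4  a_4=7
n=10: 10·1 5·2 2·5 1·10  f→[10+5+2+1]=18
q^16  k|16↦f(k): 1:1 2:2 4:4 8:8 16:16  a_16=31
[q^20] f(20)=20,f(10)=10,f(5)=5,f(4)=4,f(2)=2,f(1)=1 ⇒ 42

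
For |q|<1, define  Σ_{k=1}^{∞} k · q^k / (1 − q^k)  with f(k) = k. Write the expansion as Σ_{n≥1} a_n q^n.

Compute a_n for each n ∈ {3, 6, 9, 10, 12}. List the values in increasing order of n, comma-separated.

[q^3] f(3)=3,f(1)=1 ⇒ 4
d|6:{6,3,2,1}  Σf=6+3+2+1=12
q^9  k|9↦f(k): 1:1 3:3 9:9  a_9=13
n=10: 10·1 5·2 2·5 1·10  f→[10+5+2+1]=18
q^12  k|12↦f(k): 1:1 2:2 3:3 4:4 6:6 12:12  a_12=28

4, 12, 13, 18, 28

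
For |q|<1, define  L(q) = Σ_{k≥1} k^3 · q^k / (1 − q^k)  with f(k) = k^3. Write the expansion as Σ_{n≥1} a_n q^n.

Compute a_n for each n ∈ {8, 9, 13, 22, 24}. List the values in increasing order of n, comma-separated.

585, 757, 2198, 11988, 16380

[q^8] f(8)=512,f(4)=64,f(2)=8,f(1)=1 ⇒ 585
n=9: 9·1 3·3 1·9  f→[729+27+1]=757
[q^13] f(1)=1,f(13)=2197 ⇒ 2198
d|22:{1,2,11,22}  Σf=1+8+1331+10648=11988
d|24:{1,2,3,4,6,8,12,24}  Σf=1+8+27+64+216+512+1728+13824=16380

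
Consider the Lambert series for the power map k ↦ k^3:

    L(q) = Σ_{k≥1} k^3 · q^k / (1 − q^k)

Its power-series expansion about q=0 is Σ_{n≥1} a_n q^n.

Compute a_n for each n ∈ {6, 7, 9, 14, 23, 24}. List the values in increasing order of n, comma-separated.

252, 344, 757, 3096, 12168, 16380

q^6  k|6↦f(k): 6:216 3:27 2:8 1:1  a_6=252
[q^7] f(7)=343,f(1)=1 ⇒ 344
d|9:{9,3,1}  Σf=729+27+1=757
n=14: 1·14 2·7 7·2 14·1  f→[1+8+343+2744]=3096
d|23:{1,23}  Σf=1+12167=12168
q^24  k|24↦f(k): 24:13824 12:1728 8:512 6:216 4:64 3:27 2:8 1:1  a_24=16380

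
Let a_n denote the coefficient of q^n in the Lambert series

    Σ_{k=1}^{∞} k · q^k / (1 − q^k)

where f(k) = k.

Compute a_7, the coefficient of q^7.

d|7:{7,1}  Σf=7+1=8

a_7 = 8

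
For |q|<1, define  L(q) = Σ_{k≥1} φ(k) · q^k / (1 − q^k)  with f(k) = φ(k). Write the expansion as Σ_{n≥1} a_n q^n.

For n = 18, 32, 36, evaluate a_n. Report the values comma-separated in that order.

[q^18] φ(1)=1,φ(2)=1,φ(3)=2,φ(6)=2,φ(9)=6,φ(18)=6 ⇒ 18
n=32: 1·32 2·16 4·8 8·4 16·2 32·1  φ→[1+1+2+4+8+16]=32
d|36:{1,2,3,4,6,9,12,18,36}  Σφ=1+1+2+2+2+6+4+6+12=36

18, 32, 36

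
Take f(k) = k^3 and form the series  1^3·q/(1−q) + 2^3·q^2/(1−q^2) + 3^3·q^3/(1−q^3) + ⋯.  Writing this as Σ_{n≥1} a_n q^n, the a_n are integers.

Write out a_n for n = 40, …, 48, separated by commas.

d|40:{1,2,4,5,8,10,20,40}  Σf=1+8+64+125+512+1000+8000+64000=73710
n=41: 1·41 41·1  f→[1+68921]=68922
n=42: 42·1 21·2 14·3 7·6 6·7 3·14 2·21 1·42  f→[74088+9261+2744+343+216+27+8+1]=86688
[q^43] f(1)=1,f(43)=79507 ⇒ 79508
q^44  k|44↦f(k): 1:1 2:8 4:64 11:1331 22:10648 44:85184  a_44=97236
q^45  k|45↦f(k): 45:91125 15:3375 9:729 5:125 3:27 1:1  a_45=95382
[q^46] f(46)=97336,f(23)=12167,f(2)=8,f(1)=1 ⇒ 109512
[q^47] f(47)=103823,f(1)=1 ⇒ 103824
[q^48] f(48)=110592,f(24)=13824,f(16)=4096,f(12)=1728,f(8)=512,f(6)=216,f(4)=64,f(3)=27,f(2)=8,f(1)=1 ⇒ 131068

73710, 68922, 86688, 79508, 97236, 95382, 109512, 103824, 131068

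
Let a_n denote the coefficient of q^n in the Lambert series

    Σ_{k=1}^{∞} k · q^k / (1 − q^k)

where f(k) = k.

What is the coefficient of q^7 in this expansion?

a_7 = 8

n=7: 7·1 1·7  f→[7+1]=8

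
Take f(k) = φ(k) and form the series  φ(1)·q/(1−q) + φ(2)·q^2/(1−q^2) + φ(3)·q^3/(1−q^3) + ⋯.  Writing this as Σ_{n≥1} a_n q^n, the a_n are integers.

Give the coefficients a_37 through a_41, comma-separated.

[q^37] φ(37)=36,φ(1)=1 ⇒ 37
n=38: 1·38 2·19 19·2 38·1  φ→[1+1+18+18]=38
n=39: 39·1 13·3 3·13 1·39  φ→[24+12+2+1]=39
q^40  k|40↦φ(k): 40:16 20:8 10:4 8:4 5:4 4:2 2:1 1:1  a_40=40
d|41:{41,1}  Σφ=40+1=41

37, 38, 39, 40, 41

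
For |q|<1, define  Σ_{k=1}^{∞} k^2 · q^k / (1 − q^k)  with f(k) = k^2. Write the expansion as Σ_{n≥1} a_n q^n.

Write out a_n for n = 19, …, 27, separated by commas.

362, 546, 500, 610, 530, 850, 651, 850, 820

q^19  k|19↦f(k): 1:1 19:361  a_19=362
q^20  k|20↦f(k): 1:1 2:4 4:16 5:25 10:100 20:400  a_20=546
[q^21] f(21)=441,f(7)=49,f(3)=9,f(1)=1 ⇒ 500
d|22:{22,11,2,1}  Σf=484+121+4+1=610
[q^23] f(23)=529,f(1)=1 ⇒ 530
n=24: 1·24 2·12 3·8 4·6 6·4 8·3 12·2 24·1  f→[1+4+9+16+36+64+144+576]=850
q^25  k|25↦f(k): 25:625 5:25 1:1  a_25=651
[q^26] f(1)=1,f(2)=4,f(13)=169,f(26)=676 ⇒ 850
d|27:{27,9,3,1}  Σf=729+81+9+1=820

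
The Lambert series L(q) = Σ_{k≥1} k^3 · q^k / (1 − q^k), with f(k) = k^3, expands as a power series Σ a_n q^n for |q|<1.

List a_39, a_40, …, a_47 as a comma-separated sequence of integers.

61544, 73710, 68922, 86688, 79508, 97236, 95382, 109512, 103824

[q^39] f(1)=1,f(3)=27,f(13)=2197,f(39)=59319 ⇒ 61544
[q^40] f(40)=64000,f(20)=8000,f(10)=1000,f(8)=512,f(5)=125,f(4)=64,f(2)=8,f(1)=1 ⇒ 73710
n=41: 41·1 1·41  f→[68921+1]=68922
[q^42] f(1)=1,f(2)=8,f(3)=27,f(6)=216,f(7)=343,f(14)=2744,f(21)=9261,f(42)=74088 ⇒ 86688
d|43:{1,43}  Σf=1+79507=79508
q^44  k|44↦f(k): 1:1 2:8 4:64 11:1331 22:10648 44:85184  a_44=97236
d|45:{1,3,5,9,15,45}  Σf=1+27+125+729+3375+91125=95382
n=46: 1·46 2·23 23·2 46·1  f→[1+8+12167+97336]=109512
[q^47] f(47)=103823,f(1)=1 ⇒ 103824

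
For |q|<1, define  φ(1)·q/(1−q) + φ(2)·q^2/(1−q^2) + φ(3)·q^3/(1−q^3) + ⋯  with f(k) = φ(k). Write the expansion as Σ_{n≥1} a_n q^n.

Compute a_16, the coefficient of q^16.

d|16:{1,2,4,8,16}  Σφ=1+1+2+4+8=16

a_16 = 16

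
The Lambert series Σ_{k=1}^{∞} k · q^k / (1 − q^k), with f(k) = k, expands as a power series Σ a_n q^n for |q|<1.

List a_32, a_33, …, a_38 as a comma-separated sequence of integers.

[q^32] f(32)=32,f(16)=16,f(8)=8,f(4)=4,f(2)=2,f(1)=1 ⇒ 63
[q^33] f(33)=33,f(11)=11,f(3)=3,f(1)=1 ⇒ 48
d|34:{34,17,2,1}  Σf=34+17+2+1=54
[q^35] f(1)=1,f(5)=5,f(7)=7,f(35)=35 ⇒ 48
[q^36] f(36)=36,f(18)=18,f(12)=12,f(9)=9,f(6)=6,f(4)=4,f(3)=3,f(2)=2,f(1)=1 ⇒ 91
n=37: 1·37 37·1  f→[1+37]=38
[q^38] f(38)=38,f(19)=19,f(2)=2,f(1)=1 ⇒ 60

63, 48, 54, 48, 91, 38, 60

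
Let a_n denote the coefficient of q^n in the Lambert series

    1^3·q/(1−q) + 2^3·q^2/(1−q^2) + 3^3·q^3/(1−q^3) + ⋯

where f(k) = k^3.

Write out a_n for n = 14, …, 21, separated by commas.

3096, 3528, 4681, 4914, 6813, 6860, 9198, 9632

n=14: 14·1 7·2 2·7 1·14  f→[2744+343+8+1]=3096
[q^15] f(1)=1,f(3)=27,f(5)=125,f(15)=3375 ⇒ 3528
q^16  k|16↦f(k): 1:1 2:8 4:64 8:512 16:4096  a_16=4681
d|17:{17,1}  Σf=4913+1=4914
q^18  k|18↦f(k): 18:5832 9:729 6:216 3:27 2:8 1:1  a_18=6813
n=19: 19·1 1·19  f→[6859+1]=6860
q^20  k|20↦f(k): 20:8000 10:1000 5:125 4:64 2:8 1:1  a_20=9198
[q^21] f(1)=1,f(3)=27,f(7)=343,f(21)=9261 ⇒ 9632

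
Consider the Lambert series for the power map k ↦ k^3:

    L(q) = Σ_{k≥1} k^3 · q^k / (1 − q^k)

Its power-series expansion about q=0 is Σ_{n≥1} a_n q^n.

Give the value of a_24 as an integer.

a_24 = 16380

q^24  k|24↦f(k): 24:13824 12:1728 8:512 6:216 4:64 3:27 2:8 1:1  a_24=16380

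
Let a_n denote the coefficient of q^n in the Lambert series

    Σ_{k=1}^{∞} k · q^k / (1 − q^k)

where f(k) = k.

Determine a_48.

[q^48] f(48)=48,f(24)=24,f(16)=16,f(12)=12,f(8)=8,f(6)=6,f(4)=4,f(3)=3,f(2)=2,f(1)=1 ⇒ 124

a_48 = 124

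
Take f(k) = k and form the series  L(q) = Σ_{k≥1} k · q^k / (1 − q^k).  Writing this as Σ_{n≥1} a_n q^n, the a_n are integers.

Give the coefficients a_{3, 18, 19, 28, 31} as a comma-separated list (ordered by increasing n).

4, 39, 20, 56, 32

d|3:{3,1}  Σf=3+1=4
n=18: 18·1 9·2 6·3 3·6 2·9 1·18  f→[18+9+6+3+2+1]=39
q^19  k|19↦f(k): 19:19 1:1  a_19=20
n=28: 1·28 2·14 4·7 7·4 14·2 28·1  f→[1+2+4+7+14+28]=56
q^31  k|31↦f(k): 1:1 31:31  a_31=32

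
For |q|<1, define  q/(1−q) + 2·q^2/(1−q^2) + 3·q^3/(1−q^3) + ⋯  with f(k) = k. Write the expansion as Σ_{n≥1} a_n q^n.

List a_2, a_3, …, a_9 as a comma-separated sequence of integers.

q^2  k|2↦f(k): 2:2 1:1  a_2=3
d|3:{3,1}  Σf=3+1=4
q^4  k|4↦f(k): 1:1 2:2 4:4  a_4=7
n=5: 5·1 1·5  f→[5+1]=6
q^6  k|6↦f(k): 6:6 3:3 2:2 1:1  a_6=12
n=7: 1·7 7·1  f→[1+7]=8
[q^8] f(1)=1,f(2)=2,f(4)=4,f(8)=8 ⇒ 15
[q^9] f(9)=9,f(3)=3,f(1)=1 ⇒ 13

3, 4, 7, 6, 12, 8, 15, 13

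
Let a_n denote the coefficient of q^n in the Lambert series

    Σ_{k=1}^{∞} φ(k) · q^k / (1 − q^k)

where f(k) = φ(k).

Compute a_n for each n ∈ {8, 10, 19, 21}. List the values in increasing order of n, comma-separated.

[q^8] φ(8)=4,φ(4)=2,φ(2)=1,φ(1)=1 ⇒ 8
n=10: 10·1 5·2 2·5 1·10  φ→[4+4+1+1]=10
[q^19] φ(1)=1,φ(19)=18 ⇒ 19
d|21:{1,3,7,21}  Σφ=1+2+6+12=21

8, 10, 19, 21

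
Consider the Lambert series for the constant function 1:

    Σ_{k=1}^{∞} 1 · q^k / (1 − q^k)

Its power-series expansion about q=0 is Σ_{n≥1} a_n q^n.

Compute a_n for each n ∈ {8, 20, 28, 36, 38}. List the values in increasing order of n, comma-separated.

4, 6, 6, 9, 4

[q^8] f(1)=1,f(2)=1,f(4)=1,f(8)=1 ⇒ 4
q^20  k|20↦f(k): 1:1 2:1 4:1 5:1 10:1 20:1  a_20=6
d|28:{28,14,7,4,2,1}  Σf=1+1+1+1+1+1=6
d|36:{1,2,3,4,6,9,12,18,36}  Σf=1+1+1+1+1+1+1+1+1=9
[q^38] f(1)=1,f(2)=1,f(19)=1,f(38)=1 ⇒ 4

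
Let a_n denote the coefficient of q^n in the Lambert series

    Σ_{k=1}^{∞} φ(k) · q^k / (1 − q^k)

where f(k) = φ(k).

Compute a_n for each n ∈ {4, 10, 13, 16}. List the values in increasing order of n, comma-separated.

q^4  k|4↦φ(k): 1:1 2:1 4:2  a_4=4
q^10  k|10↦φ(k): 10:4 5:4 2:1 1:1  a_10=10
n=13: 13·1 1·13  φ→[12+1]=13
[q^16] φ(1)=1,φ(2)=1,φ(4)=2,φ(8)=4,φ(16)=8 ⇒ 16

4, 10, 13, 16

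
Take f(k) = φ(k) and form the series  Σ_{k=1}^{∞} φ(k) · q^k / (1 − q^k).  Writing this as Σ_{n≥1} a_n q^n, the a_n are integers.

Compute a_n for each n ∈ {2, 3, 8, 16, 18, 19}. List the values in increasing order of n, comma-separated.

n=2: 1·2 2·1  φ→[1+1]=2
d|3:{3,1}  Σφ=2+1=3
q^8  k|8↦φ(k): 1:1 2:1 4:2 8:4  a_8=8
d|16:{16,8,4,2,1}  Σφ=8+4+2+1+1=16
d|18:{18,9,6,3,2,1}  Σφ=6+6+2+2+1+1=18
n=19: 1·19 19·1  φ→[1+18]=19

2, 3, 8, 16, 18, 19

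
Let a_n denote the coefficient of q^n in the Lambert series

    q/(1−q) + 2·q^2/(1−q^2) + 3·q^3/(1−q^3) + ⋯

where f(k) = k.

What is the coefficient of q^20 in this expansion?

q^20  k|20↦f(k): 1:1 2:2 4:4 5:5 10:10 20:20  a_20=42

a_20 = 42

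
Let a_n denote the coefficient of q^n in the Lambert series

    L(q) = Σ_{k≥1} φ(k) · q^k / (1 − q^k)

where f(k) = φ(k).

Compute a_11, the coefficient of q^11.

n=11: 1·11 11·1  φ→[1+10]=11

a_11 = 11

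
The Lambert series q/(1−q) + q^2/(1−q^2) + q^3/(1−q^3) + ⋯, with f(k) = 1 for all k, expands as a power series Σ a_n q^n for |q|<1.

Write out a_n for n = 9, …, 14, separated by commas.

3, 4, 2, 6, 2, 4

q^9  k|9↦f(k): 9:1 3:1 1:1  a_9=3
q^10  k|10↦f(k): 10:1 5:1 2:1 1:1  a_10=4
q^11  k|11↦f(k): 1:1 11:1  a_11=2
d|12:{12,6,4,3,2,1}  Σf=1+1+1+1+1+1=6
n=13: 1·13 13·1  f→[1+1]=2
d|14:{14,7,2,1}  Σf=1+1+1+1=4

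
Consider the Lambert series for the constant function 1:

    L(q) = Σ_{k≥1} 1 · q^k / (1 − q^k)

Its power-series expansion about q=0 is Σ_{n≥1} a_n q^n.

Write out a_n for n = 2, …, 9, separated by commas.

q^2  k|2↦f(k): 1:1 2:1  a_2=2
n=3: 1·3 3·1  f→[1+1]=2
[q^4] f(4)=1,f(2)=1,f(1)=1 ⇒ 3
d|5:{1,5}  Σf=1+1=2
[q^6] f(6)=1,f(3)=1,f(2)=1,f(1)=1 ⇒ 4
[q^7] f(1)=1,f(7)=1 ⇒ 2
q^8  k|8↦f(k): 8:1 4:1 2:1 1:1  a_8=4
n=9: 1·9 3·3 9·1  f→[1+1+1]=3

2, 2, 3, 2, 4, 2, 4, 3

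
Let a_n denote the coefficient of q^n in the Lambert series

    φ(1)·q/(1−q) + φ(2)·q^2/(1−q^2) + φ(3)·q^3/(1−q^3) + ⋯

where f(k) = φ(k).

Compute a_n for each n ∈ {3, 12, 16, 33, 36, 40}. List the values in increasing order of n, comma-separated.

q^3  k|3↦φ(k): 1:1 3:2  a_3=3
[q^12] φ(12)=4,φ(6)=2,φ(4)=2,φ(3)=2,φ(2)=1,φ(1)=1 ⇒ 12
[q^16] φ(1)=1,φ(2)=1,φ(4)=2,φ(8)=4,φ(16)=8 ⇒ 16
d|33:{33,11,3,1}  Σφ=20+10+2+1=33
[q^36] φ(1)=1,φ(2)=1,φ(3)=2,φ(4)=2,φ(6)=2,φ(9)=6,φ(12)=4,φ(18)=6,φ(36)=12 ⇒ 36
d|40:{40,20,10,8,5,4,2,1}  Σφ=16+8+4+4+4+2+1+1=40

3, 12, 16, 33, 36, 40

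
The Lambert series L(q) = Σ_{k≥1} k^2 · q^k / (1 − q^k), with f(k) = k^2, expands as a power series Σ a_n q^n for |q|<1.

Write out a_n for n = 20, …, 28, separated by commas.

q^20  k|20↦f(k): 20:400 10:100 5:25 4:16 2:4 1:1  a_20=546
d|21:{1,3,7,21}  Σf=1+9+49+441=500
d|22:{22,11,2,1}  Σf=484+121+4+1=610
d|23:{23,1}  Σf=529+1=530
q^24  k|24↦f(k): 1:1 2:4 3:9 4:16 6:36 8:64 12:144 24:576  a_24=850
q^25  k|25↦f(k): 25:625 5:25 1:1  a_25=651
q^26  k|26↦f(k): 26:676 13:169 2:4 1:1  a_26=850
d|27:{1,3,9,27}  Σf=1+9+81+729=820
[q^28] f(28)=784,f(14)=196,f(7)=49,f(4)=16,f(2)=4,f(1)=1 ⇒ 1050

546, 500, 610, 530, 850, 651, 850, 820, 1050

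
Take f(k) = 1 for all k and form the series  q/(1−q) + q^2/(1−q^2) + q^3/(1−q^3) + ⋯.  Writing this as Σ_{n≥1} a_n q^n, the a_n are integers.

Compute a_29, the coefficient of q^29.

d|29:{29,1}  Σf=1+1=2

a_29 = 2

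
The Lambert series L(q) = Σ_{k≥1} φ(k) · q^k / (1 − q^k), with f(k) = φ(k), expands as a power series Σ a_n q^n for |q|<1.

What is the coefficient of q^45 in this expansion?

q^45  k|45↦φ(k): 1:1 3:2 5:4 9:6 15:8 45:24  a_45=45

a_45 = 45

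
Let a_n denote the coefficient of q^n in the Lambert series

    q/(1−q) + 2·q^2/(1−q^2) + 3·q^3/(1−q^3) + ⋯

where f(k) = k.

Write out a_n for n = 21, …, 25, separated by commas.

d|21:{21,7,3,1}  Σf=21+7+3+1=32
q^22  k|22↦f(k): 22:22 11:11 2:2 1:1  a_22=36
[q^23] f(23)=23,f(1)=1 ⇒ 24
[q^24] f(1)=1,f(2)=2,f(3)=3,f(4)=4,f(6)=6,f(8)=8,f(12)=12,f(24)=24 ⇒ 60
n=25: 25·1 5·5 1·25  f→[25+5+1]=31

32, 36, 24, 60, 31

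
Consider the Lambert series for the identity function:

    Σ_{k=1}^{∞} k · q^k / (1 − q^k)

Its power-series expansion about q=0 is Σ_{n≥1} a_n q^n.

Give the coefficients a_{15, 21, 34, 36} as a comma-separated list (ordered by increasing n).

q^15  k|15↦f(k): 1:1 3:3 5:5 15:15  a_15=24
q^21  k|21↦f(k): 1:1 3:3 7:7 21:21  a_21=32
[q^34] f(1)=1,f(2)=2,f(17)=17,f(34)=34 ⇒ 54
d|36:{1,2,3,4,6,9,12,18,36}  Σf=1+2+3+4+6+9+12+18+36=91

24, 32, 54, 91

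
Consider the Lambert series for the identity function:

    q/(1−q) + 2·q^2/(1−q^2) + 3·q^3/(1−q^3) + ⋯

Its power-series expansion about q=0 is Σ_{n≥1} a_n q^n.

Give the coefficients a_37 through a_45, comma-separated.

38, 60, 56, 90, 42, 96, 44, 84, 78

d|37:{37,1}  Σf=37+1=38
d|38:{38,19,2,1}  Σf=38+19+2+1=60
n=39: 39·1 13·3 3·13 1·39  f→[39+13+3+1]=56
d|40:{40,20,10,8,5,4,2,1}  Σf=40+20+10+8+5+4+2+1=90
[q^41] f(41)=41,f(1)=1 ⇒ 42
d|42:{42,21,14,7,6,3,2,1}  Σf=42+21+14+7+6+3+2+1=96
[q^43] f(1)=1,f(43)=43 ⇒ 44
d|44:{44,22,11,4,2,1}  Σf=44+22+11+4+2+1=84
[q^45] f(45)=45,f(15)=15,f(9)=9,f(5)=5,f(3)=3,f(1)=1 ⇒ 78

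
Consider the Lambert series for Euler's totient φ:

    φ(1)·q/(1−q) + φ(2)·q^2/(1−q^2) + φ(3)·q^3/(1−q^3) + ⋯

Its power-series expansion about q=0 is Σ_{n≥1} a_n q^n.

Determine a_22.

d|22:{1,2,11,22}  Σφ=1+1+10+10=22

a_22 = 22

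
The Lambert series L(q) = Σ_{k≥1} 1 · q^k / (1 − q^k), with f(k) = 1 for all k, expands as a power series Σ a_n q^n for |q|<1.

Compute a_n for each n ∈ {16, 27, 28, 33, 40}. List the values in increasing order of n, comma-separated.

5, 4, 6, 4, 8

[q^16] f(1)=1,f(2)=1,f(4)=1,f(8)=1,f(16)=1 ⇒ 5
d|27:{1,3,9,27}  Σf=1+1+1+1=4
n=28: 28·1 14·2 7·4 4·7 2·14 1·28  f→[1+1+1+1+1+1]=6
d|33:{33,11,3,1}  Σf=1+1+1+1=4
[q^40] f(40)=1,f(20)=1,f(10)=1,f(8)=1,f(5)=1,f(4)=1,f(2)=1,f(1)=1 ⇒ 8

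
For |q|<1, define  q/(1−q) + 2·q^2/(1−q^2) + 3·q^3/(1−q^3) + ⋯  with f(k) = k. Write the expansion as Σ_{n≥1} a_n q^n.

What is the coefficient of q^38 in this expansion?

a_38 = 60

q^38  k|38↦f(k): 38:38 19:19 2:2 1:1  a_38=60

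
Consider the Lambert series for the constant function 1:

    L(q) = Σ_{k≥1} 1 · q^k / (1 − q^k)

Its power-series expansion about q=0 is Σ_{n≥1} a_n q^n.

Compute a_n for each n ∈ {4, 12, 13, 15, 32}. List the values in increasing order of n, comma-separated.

3, 6, 2, 4, 6

q^4  k|4↦f(k): 4:1 2:1 1:1  a_4=3
d|12:{12,6,4,3,2,1}  Σf=1+1+1+1+1+1=6
[q^13] f(13)=1,f(1)=1 ⇒ 2
[q^15] f(1)=1,f(3)=1,f(5)=1,f(15)=1 ⇒ 4
n=32: 1·32 2·16 4·8 8·4 16·2 32·1  f→[1+1+1+1+1+1]=6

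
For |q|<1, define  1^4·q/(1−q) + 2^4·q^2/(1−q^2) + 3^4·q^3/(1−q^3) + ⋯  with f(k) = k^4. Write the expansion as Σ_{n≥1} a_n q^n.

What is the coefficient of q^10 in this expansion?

a_10 = 10642

[q^10] f(1)=1,f(2)=16,f(5)=625,f(10)=10000 ⇒ 10642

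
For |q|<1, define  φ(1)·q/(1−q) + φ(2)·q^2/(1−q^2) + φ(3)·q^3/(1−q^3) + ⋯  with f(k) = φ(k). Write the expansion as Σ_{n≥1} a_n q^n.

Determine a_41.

d|41:{1,41}  Σφ=1+40=41

a_41 = 41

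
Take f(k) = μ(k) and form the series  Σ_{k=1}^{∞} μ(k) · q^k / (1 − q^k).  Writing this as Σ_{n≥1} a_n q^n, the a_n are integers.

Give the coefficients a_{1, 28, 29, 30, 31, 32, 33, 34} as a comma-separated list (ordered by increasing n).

1, 0, 0, 0, 0, 0, 0, 0

[q^1] μ(1)=1 ⇒ 1
d|28:{28,14,7,4,2,1}  Σμ=0+1+(-1)+0+(-1)+1=0
q^29  k|29↦μ(k): 29:-1 1:1  a_29=0
[q^30] μ(30)=-1,μ(15)=1,μ(10)=1,μ(6)=1,μ(5)=-1,μ(3)=-1,μ(2)=-1,μ(1)=1 ⇒ 0
n=31: 31·1 1·31  μ→[(-1)+1]=0
d|32:{1,2,4,8,16,32}  Σμ=1+(-1)+0+0+0+0=0
n=33: 1·33 3·11 11·3 33·1  μ→[1+(-1)+(-1)+1]=0
q^34  k|34↦μ(k): 34:1 17:-1 2:-1 1:1  a_34=0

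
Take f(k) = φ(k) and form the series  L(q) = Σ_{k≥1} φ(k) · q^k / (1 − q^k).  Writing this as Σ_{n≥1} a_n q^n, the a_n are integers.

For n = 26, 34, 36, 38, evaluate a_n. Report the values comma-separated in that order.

d|26:{1,2,13,26}  Σφ=1+1+12+12=26
d|34:{34,17,2,1}  Σφ=16+16+1+1=34
[q^36] φ(1)=1,φ(2)=1,φ(3)=2,φ(4)=2,φ(6)=2,φ(9)=6,φ(12)=4,φ(18)=6,φ(36)=12 ⇒ 36
q^38  k|38↦φ(k): 1:1 2:1 19:18 38:18  a_38=38

26, 34, 36, 38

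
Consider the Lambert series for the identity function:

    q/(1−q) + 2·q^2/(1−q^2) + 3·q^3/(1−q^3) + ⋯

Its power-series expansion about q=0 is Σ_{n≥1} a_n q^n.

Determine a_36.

a_36 = 91

d|36:{1,2,3,4,6,9,12,18,36}  Σf=1+2+3+4+6+9+12+18+36=91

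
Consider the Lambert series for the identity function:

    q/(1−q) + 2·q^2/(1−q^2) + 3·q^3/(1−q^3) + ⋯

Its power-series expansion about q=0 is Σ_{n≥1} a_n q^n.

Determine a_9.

a_9 = 13

n=9: 9·1 3·3 1·9  f→[9+3+1]=13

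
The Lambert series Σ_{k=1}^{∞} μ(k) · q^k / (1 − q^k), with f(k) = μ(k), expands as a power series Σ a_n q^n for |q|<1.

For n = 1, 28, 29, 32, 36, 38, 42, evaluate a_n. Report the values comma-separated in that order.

n=1: 1·1  μ→[1]=1
q^28  k|28↦μ(k): 1:1 2:-1 4:0 7:-1 14:1 28:0  a_28=0
n=29: 1·29 29·1  μ→[1+(-1)]=0
d|32:{1,2,4,8,16,32}  Σμ=1+(-1)+0+0+0+0=0
n=36: 36·1 18·2 12·3 9·4 6·6 4·9 3·12 2·18 1·36  μ→[0+0+0+0+1+0+(-1)+(-1)+1]=0
d|38:{38,19,2,1}  Σμ=1+(-1)+(-1)+1=0
[q^42] μ(1)=1,μ(2)=-1,μ(3)=-1,μ(6)=1,μ(7)=-1,μ(14)=1,μ(21)=1,μ(42)=-1 ⇒ 0

1, 0, 0, 0, 0, 0, 0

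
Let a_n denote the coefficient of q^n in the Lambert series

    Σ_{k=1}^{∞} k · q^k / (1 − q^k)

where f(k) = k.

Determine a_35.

q^35  k|35↦f(k): 1:1 5:5 7:7 35:35  a_35=48

a_35 = 48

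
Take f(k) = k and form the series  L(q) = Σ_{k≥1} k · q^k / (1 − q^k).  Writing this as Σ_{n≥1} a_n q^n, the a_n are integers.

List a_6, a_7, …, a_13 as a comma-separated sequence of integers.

12, 8, 15, 13, 18, 12, 28, 14

d|6:{1,2,3,6}  Σf=1+2+3+6=12
[q^7] f(1)=1,f(7)=7 ⇒ 8
d|8:{1,2,4,8}  Σf=1+2+4+8=15
q^9  k|9↦f(k): 9:9 3:3 1:1  a_9=13
n=10: 10·1 5·2 2·5 1·10  f→[10+5+2+1]=18
d|11:{11,1}  Σf=11+1=12
n=12: 1·12 2·6 3·4 4·3 6·2 12·1  f→[1+2+3+4+6+12]=28
d|13:{1,13}  Σf=1+13=14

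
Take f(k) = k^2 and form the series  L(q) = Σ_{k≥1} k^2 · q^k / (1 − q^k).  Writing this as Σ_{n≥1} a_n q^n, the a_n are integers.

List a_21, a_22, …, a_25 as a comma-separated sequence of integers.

500, 610, 530, 850, 651

[q^21] f(21)=441,f(7)=49,f(3)=9,f(1)=1 ⇒ 500
[q^22] f(1)=1,f(2)=4,f(11)=121,f(22)=484 ⇒ 610
[q^23] f(1)=1,f(23)=529 ⇒ 530
n=24: 1·24 2·12 3·8 4·6 6·4 8·3 12·2 24·1  f→[1+4+9+16+36+64+144+576]=850
d|25:{25,5,1}  Σf=625+25+1=651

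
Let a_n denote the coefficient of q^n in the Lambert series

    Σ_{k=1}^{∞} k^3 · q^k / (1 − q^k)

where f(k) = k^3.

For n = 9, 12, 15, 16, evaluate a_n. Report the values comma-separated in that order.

757, 2044, 3528, 4681

d|9:{1,3,9}  Σf=1+27+729=757
[q^12] f(12)=1728,f(6)=216,f(4)=64,f(3)=27,f(2)=8,f(1)=1 ⇒ 2044
q^15  k|15↦f(k): 1:1 3:27 5:125 15:3375  a_15=3528
d|16:{16,8,4,2,1}  Σf=4096+512+64+8+1=4681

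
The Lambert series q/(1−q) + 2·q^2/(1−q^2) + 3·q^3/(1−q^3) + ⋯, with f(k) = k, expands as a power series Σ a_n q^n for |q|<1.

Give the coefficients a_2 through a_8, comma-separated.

d|2:{2,1}  Σf=2+1=3
[q^3] f(3)=3,f(1)=1 ⇒ 4
d|4:{4,2,1}  Σf=4+2+1=7
n=5: 1·5 5·1  f→[1+5]=6
[q^6] f(6)=6,f(3)=3,f(2)=2,f(1)=1 ⇒ 12
d|7:{7,1}  Σf=7+1=8
n=8: 8·1 4·2 2·4 1·8  f→[8+4+2+1]=15

3, 4, 7, 6, 12, 8, 15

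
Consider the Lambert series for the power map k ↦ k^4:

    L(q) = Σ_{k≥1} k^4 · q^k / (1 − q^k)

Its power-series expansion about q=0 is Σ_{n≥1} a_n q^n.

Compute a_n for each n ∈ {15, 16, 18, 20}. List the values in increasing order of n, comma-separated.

q^15  k|15↦f(k): 1:1 3:81 5:625 15:50625  a_15=51332
q^16  k|16↦f(k): 16:65536 8:4096 4:256 2:16 1:1  a_16=69905
q^18  k|18↦f(k): 1:1 2:16 3:81 6:1296 9:6561 18:104976  a_18=112931
q^20  k|20↦f(k): 1:1 2:16 4:256 5:625 10:10000 20:160000  a_20=170898

51332, 69905, 112931, 170898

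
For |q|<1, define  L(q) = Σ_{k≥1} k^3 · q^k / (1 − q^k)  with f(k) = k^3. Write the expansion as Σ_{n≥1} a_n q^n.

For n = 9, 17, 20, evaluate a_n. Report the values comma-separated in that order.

d|9:{9,3,1}  Σf=729+27+1=757
n=17: 17·1 1·17  f→[4913+1]=4914
n=20: 20·1 10·2 5·4 4·5 2·10 1·20  f→[8000+1000+125+64+8+1]=9198

757, 4914, 9198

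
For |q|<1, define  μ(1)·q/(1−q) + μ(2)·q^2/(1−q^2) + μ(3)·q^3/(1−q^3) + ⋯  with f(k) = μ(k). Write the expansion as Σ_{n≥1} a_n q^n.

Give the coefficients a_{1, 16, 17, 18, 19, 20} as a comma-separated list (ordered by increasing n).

1, 0, 0, 0, 0, 0

[q^1] μ(1)=1 ⇒ 1
n=16: 1·16 2·8 4·4 8·2 16·1  μ→[1+(-1)+0+0+0]=0
d|17:{17,1}  Σμ=(-1)+1=0
q^18  k|18↦μ(k): 1:1 2:-1 3:-1 6:1 9:0 18:0  a_18=0
n=19: 1·19 19·1  μ→[1+(-1)]=0
q^20  k|20↦μ(k): 1:1 2:-1 4:0 5:-1 10:1 20:0  a_20=0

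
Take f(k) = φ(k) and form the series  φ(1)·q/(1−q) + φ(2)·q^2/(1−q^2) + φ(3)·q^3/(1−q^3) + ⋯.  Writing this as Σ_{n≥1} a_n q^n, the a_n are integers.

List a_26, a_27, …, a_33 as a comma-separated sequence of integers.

[q^26] φ(26)=12,φ(13)=12,φ(2)=1,φ(1)=1 ⇒ 26
d|27:{1,3,9,27}  Σφ=1+2+6+18=27
n=28: 1·28 2·14 4·7 7·4 14·2 28·1  φ→[1+1+2+6+6+12]=28
n=29: 29·1 1·29  φ→[28+1]=29
d|30:{1,2,3,5,6,10,15,30}  Σφ=1+1+2+4+2+4+8+8=30
q^31  k|31↦φ(k): 1:1 31:30  a_31=31
d|32:{32,16,8,4,2,1}  Σφ=16+8+4+2+1+1=32
n=33: 33·1 11·3 3·11 1·33  φ→[20+10+2+1]=33

26, 27, 28, 29, 30, 31, 32, 33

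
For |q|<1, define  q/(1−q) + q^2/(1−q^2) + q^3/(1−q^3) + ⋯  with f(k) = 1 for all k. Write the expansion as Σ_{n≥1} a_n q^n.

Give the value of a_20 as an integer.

n=20: 20·1 10·2 5·4 4·5 2·10 1·20  f→[1+1+1+1+1+1]=6

a_20 = 6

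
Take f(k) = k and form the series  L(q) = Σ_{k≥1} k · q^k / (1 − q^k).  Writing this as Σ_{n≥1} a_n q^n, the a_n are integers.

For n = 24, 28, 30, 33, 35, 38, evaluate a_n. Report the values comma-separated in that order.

60, 56, 72, 48, 48, 60

[q^24] f(1)=1,f(2)=2,f(3)=3,f(4)=4,f(6)=6,f(8)=8,f(12)=12,f(24)=24 ⇒ 60
[q^28] f(28)=28,f(14)=14,f(7)=7,f(4)=4,f(2)=2,f(1)=1 ⇒ 56
d|30:{30,15,10,6,5,3,2,1}  Σf=30+15+10+6+5+3+2+1=72
n=33: 1·33 3·11 11·3 33·1  f→[1+3+11+33]=48
n=35: 1·35 5·7 7·5 35·1  f→[1+5+7+35]=48
n=38: 38·1 19·2 2·19 1·38  f→[38+19+2+1]=60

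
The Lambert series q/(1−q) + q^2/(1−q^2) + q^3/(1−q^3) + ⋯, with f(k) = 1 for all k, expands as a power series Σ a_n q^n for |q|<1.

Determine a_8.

a_8 = 4

q^8  k|8↦f(k): 8:1 4:1 2:1 1:1  a_8=4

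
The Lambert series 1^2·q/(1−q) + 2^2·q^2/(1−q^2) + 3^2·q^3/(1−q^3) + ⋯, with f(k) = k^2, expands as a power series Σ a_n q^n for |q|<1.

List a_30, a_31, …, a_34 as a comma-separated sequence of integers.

1300, 962, 1365, 1220, 1450

q^30  k|30↦f(k): 30:900 15:225 10:100 6:36 5:25 3:9 2:4 1:1  a_30=1300
n=31: 31·1 1·31  f→[961+1]=962
[q^32] f(1)=1,f(2)=4,f(4)=16,f(8)=64,f(16)=256,f(32)=1024 ⇒ 1365
d|33:{1,3,11,33}  Σf=1+9+121+1089=1220
[q^34] f(1)=1,f(2)=4,f(17)=289,f(34)=1156 ⇒ 1450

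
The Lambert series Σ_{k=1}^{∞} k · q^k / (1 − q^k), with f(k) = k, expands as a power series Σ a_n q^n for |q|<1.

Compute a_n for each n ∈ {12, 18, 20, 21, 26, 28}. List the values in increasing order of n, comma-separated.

28, 39, 42, 32, 42, 56

[q^12] f(12)=12,f(6)=6,f(4)=4,f(3)=3,f(2)=2,f(1)=1 ⇒ 28
n=18: 1·18 2·9 3·6 6·3 9·2 18·1  f→[1+2+3+6+9+18]=39
n=20: 20·1 10·2 5·4 4·5 2·10 1·20  f→[20+10+5+4+2+1]=42
d|21:{1,3,7,21}  Σf=1+3+7+21=32
n=26: 1·26 2·13 13·2 26·1  f→[1+2+13+26]=42
d|28:{28,14,7,4,2,1}  Σf=28+14+7+4+2+1=56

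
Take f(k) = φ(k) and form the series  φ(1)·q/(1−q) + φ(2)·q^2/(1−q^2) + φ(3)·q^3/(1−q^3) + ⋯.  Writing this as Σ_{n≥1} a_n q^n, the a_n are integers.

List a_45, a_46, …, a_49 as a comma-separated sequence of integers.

[q^45] φ(1)=1,φ(3)=2,φ(5)=4,φ(9)=6,φ(15)=8,φ(45)=24 ⇒ 45
n=46: 1·46 2·23 23·2 46·1  φ→[1+1+22+22]=46
[q^47] φ(47)=46,φ(1)=1 ⇒ 47
n=48: 1·48 2·24 3·16 4·12 6·8 8·6 12·4 16·3 24·2 48·1  φ→[1+1+2+2+2+4+4+8+8+16]=48
q^49  k|49↦φ(k): 49:42 7:6 1:1  a_49=49

45, 46, 47, 48, 49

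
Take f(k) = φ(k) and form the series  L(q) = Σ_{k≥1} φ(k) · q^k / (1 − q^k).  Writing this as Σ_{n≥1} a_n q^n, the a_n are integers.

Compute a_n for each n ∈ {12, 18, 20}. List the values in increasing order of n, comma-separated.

[q^12] φ(1)=1,φ(2)=1,φ(3)=2,φ(4)=2,φ(6)=2,φ(12)=4 ⇒ 12
[q^18] φ(18)=6,φ(9)=6,φ(6)=2,φ(3)=2,φ(2)=1,φ(1)=1 ⇒ 18
q^20  k|20↦φ(k): 20:8 10:4 5:4 4:2 2:1 1:1  a_20=20

12, 18, 20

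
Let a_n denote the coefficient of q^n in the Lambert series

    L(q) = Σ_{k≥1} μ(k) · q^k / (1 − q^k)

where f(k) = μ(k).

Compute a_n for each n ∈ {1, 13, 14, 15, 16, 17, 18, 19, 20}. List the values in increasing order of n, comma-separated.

n=1: 1·1  μ→[1]=1
[q^13] μ(13)=-1,μ(1)=1 ⇒ 0
[q^14] μ(1)=1,μ(2)=-1,μ(7)=-1,μ(14)=1 ⇒ 0
n=15: 1·15 3·5 5·3 15·1  μ→[1+(-1)+(-1)+1]=0
n=16: 16·1 8·2 4·4 2·8 1·16  μ→[0+0+0+(-1)+1]=0
q^17  k|17↦μ(k): 1:1 17:-1  a_17=0
q^18  k|18↦μ(k): 1:1 2:-1 3:-1 6:1 9:0 18:0  a_18=0
d|19:{1,19}  Σμ=1+(-1)=0
q^20  k|20↦μ(k): 20:0 10:1 5:-1 4:0 2:-1 1:1  a_20=0

1, 0, 0, 0, 0, 0, 0, 0, 0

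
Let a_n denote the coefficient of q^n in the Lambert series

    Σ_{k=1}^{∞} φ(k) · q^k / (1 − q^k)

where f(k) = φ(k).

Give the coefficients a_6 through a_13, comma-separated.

[q^6] φ(1)=1,φ(2)=1,φ(3)=2,φ(6)=2 ⇒ 6
n=7: 1·7 7·1  φ→[1+6]=7
[q^8] φ(8)=4,φ(4)=2,φ(2)=1,φ(1)=1 ⇒ 8
[q^9] φ(9)=6,φ(3)=2,φ(1)=1 ⇒ 9
[q^10] φ(1)=1,φ(2)=1,φ(5)=4,φ(10)=4 ⇒ 10
[q^11] φ(1)=1,φ(11)=10 ⇒ 11
q^12  k|12↦φ(k): 12:4 6:2 4:2 3:2 2:1 1:1  a_12=12
q^13  k|13↦φ(k): 13:12 1:1  a_13=13

6, 7, 8, 9, 10, 11, 12, 13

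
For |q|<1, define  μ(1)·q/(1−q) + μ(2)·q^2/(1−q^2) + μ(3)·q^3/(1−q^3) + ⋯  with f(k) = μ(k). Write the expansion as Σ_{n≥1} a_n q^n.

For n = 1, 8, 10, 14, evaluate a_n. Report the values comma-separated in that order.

1, 0, 0, 0

n=1: 1·1  μ→[1]=1
q^8  k|8↦μ(k): 1:1 2:-1 4:0 8:0  a_8=0
n=10: 10·1 5·2 2·5 1·10  μ→[1+(-1)+(-1)+1]=0
d|14:{14,7,2,1}  Σμ=1+(-1)+(-1)+1=0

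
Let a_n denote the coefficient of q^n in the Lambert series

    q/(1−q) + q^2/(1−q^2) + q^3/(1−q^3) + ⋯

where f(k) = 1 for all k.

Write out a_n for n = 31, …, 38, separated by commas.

2, 6, 4, 4, 4, 9, 2, 4

[q^31] f(31)=1,f(1)=1 ⇒ 2
q^32  k|32↦f(k): 32:1 16:1 8:1 4:1 2:1 1:1  a_32=6
d|33:{33,11,3,1}  Σf=1+1+1+1=4
q^34  k|34↦f(k): 1:1 2:1 17:1 34:1  a_34=4
d|35:{1,5,7,35}  Σf=1+1+1+1=4
[q^36] f(1)=1,f(2)=1,f(3)=1,f(4)=1,f(6)=1,f(9)=1,f(12)=1,f(18)=1,f(36)=1 ⇒ 9
q^37  k|37↦f(k): 37:1 1:1  a_37=2
n=38: 38·1 19·2 2·19 1·38  f→[1+1+1+1]=4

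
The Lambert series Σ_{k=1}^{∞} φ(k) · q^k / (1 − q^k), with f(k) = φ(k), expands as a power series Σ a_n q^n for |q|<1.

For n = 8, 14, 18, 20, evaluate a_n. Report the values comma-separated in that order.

d|8:{1,2,4,8}  Σφ=1+1+2+4=8
n=14: 14·1 7·2 2·7 1·14  φ→[6+6+1+1]=14
n=18: 18·1 9·2 6·3 3·6 2·9 1·18  φ→[6+6+2+2+1+1]=18
[q^20] φ(20)=8,φ(10)=4,φ(5)=4,φ(4)=2,φ(2)=1,φ(1)=1 ⇒ 20

8, 14, 18, 20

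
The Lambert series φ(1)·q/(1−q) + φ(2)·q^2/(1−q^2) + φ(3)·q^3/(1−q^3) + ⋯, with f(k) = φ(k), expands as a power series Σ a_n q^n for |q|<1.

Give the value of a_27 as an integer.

q^27  k|27↦φ(k): 27:18 9:6 3:2 1:1  a_27=27

a_27 = 27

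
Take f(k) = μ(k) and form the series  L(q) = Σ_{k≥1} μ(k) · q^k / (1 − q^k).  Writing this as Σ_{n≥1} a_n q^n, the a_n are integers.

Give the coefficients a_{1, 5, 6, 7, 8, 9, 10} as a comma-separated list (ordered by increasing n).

q^1  k|1↦μ(k): 1:1  a_1=1
d|5:{1,5}  Σμ=1+(-1)=0
[q^6] μ(6)=1,μ(3)=-1,μ(2)=-1,μ(1)=1 ⇒ 0
d|7:{1,7}  Σμ=1+(-1)=0
q^8  k|8↦μ(k): 8:0 4:0 2:-1 1:1  a_8=0
n=9: 1·9 3·3 9·1  μ→[1+(-1)+0]=0
[q^10] μ(1)=1,μ(2)=-1,μ(5)=-1,μ(10)=1 ⇒ 0

1, 0, 0, 0, 0, 0, 0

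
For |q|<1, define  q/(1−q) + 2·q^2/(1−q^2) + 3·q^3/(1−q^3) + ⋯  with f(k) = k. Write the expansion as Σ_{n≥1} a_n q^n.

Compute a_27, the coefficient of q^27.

[q^27] f(1)=1,f(3)=3,f(9)=9,f(27)=27 ⇒ 40

a_27 = 40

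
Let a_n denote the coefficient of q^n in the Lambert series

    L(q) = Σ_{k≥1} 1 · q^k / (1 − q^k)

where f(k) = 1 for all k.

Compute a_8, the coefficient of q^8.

d|8:{1,2,4,8}  Σf=1+1+1+1=4

a_8 = 4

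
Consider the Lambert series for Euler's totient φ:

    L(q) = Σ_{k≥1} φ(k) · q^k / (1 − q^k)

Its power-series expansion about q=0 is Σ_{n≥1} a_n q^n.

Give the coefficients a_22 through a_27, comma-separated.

[q^22] φ(1)=1,φ(2)=1,φ(11)=10,φ(22)=10 ⇒ 22
d|23:{1,23}  Σφ=1+22=23
d|24:{24,12,8,6,4,3,2,1}  Σφ=8+4+4+2+2+2+1+1=24
n=25: 25·1 5·5 1·25  φ→[20+4+1]=25
d|26:{1,2,13,26}  Σφ=1+1+12+12=26
d|27:{27,9,3,1}  Σφ=18+6+2+1=27

22, 23, 24, 25, 26, 27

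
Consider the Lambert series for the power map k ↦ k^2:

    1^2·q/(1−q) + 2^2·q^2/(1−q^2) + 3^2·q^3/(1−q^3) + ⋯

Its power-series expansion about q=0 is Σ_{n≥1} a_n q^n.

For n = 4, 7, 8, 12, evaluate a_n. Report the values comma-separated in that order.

q^4  k|4↦f(k): 1:1 2:4 4:16  a_4=21
[q^7] f(7)=49,f(1)=1 ⇒ 50
[q^8] f(8)=64,f(4)=16,f(2)=4,f(1)=1 ⇒ 85
q^12  k|12↦f(k): 12:144 6:36 4:16 3:9 2:4 1:1  a_12=210

21, 50, 85, 210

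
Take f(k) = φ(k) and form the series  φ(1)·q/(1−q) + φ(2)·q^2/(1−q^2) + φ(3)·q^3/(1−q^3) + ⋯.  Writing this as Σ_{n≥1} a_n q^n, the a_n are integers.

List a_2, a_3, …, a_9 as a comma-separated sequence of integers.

d|2:{1,2}  Σφ=1+1=2
[q^3] φ(3)=2,φ(1)=1 ⇒ 3
d|4:{1,2,4}  Σφ=1+1+2=4
d|5:{5,1}  Σφ=4+1=5
q^6  k|6↦φ(k): 1:1 2:1 3:2 6:2  a_6=6
[q^7] φ(1)=1,φ(7)=6 ⇒ 7
q^8  k|8↦φ(k): 1:1 2:1 4:2 8:4  a_8=8
q^9  k|9↦φ(k): 9:6 3:2 1:1  a_9=9

2, 3, 4, 5, 6, 7, 8, 9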